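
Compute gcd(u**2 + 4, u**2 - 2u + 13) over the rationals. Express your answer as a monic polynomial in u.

Repeated division with remainder:
  u**2 + 4 = (u**2 - 2u + 13) + (2u - 9)
  u**2 - 2u + 13 = ((1/2)u + 5/4)(2u - 9) + (97/4)
  2u - 9 = ((8/97)u - 36/97)(97/4) + (0)
The last nonzero remainder is the constant 97/4, so the polynomials are coprime and gcd = 1.

1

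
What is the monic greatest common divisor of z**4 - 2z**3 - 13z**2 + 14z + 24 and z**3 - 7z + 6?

Euclidean algorithm in ℚ[z]:
  z**4 - 2z**3 - 13z**2 + 14z + 24 = (z - 2)(z**3 - 7z + 6) + (-6z**2 - 6z + 36)
  z**3 - 7z + 6 = (-(1/6)z + 1/6)(-6z**2 - 6z + 36) + (0)
Last nonzero remainder: -6z**2 - 6z + 36. Dividing through by -6 gives the monic gcd z**2 + z - 6.

z**2 + z - 6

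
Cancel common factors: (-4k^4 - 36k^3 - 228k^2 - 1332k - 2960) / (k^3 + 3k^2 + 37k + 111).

By polynomial division,
  -4k^4 - 36k^3 - 228k^2 - 1332k - 2960 = (-4k - 24)(k^3 + 3k^2 + 37k + 111) + (-8k^2 - 296)
  k^3 + 3k^2 + 37k + 111 = (-(1/8)k - 3/8)(-8k^2 - 296) + (0)
Last nonzero remainder: -8k^2 - 296. Dividing through by -8 gives the monic gcd k^2 + 37.
Cancel k^2 + 37 from numerator and denominator to get the reduced form.

(-4k^2 - 36k - 80)/(k + 3)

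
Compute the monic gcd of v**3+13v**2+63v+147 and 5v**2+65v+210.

Euclidean algorithm in ℚ[v]:
  v**3+13v**2+63v+147 = ((1/5)v)(5v**2+65v+210) + (21v+147)
  5v**2+65v+210 = ((5/21)v+10/7)(21v+147) + (0)
Last nonzero remainder: 21v+147. Dividing through by 21 gives the monic gcd v+7.

v+7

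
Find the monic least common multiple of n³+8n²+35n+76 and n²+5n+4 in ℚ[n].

n⁴+9n³+43n²+111n+76

Apply the Euclidean algorithm:
  n³+8n²+35n+76 = (n+3)(n²+5n+4) + (16n+64)
  n²+5n+4 = ((1/16)n+1/16)(16n+64) + (0)
Last nonzero remainder: 16n+64. Dividing through by 16 gives the monic gcd n+4.
Then lcm(f, g) = f·g / gcd(f, g); expanding and making the result monic gives the answer.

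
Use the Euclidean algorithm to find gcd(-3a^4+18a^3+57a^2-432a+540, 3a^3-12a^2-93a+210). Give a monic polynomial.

a^2+3a-10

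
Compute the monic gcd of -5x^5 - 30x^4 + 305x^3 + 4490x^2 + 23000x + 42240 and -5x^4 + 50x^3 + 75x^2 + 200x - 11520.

x^2 + 7x + 32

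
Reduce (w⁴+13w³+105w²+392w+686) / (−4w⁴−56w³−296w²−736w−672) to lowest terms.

(−w²−7w−49)/(4w²+32w+48)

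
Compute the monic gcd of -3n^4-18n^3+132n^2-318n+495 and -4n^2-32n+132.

Repeated division with remainder:
  -3n^4-18n^3+132n^2-318n+495 = ((3/4)n^2-(3/2)n+15/4)(-4n^2-32n+132) + (0)
Last nonzero remainder: -4n^2-32n+132. Dividing through by -4 gives the monic gcd n^2+8n-33.

n^2+8n-33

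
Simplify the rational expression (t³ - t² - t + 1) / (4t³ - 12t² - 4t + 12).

Euclidean algorithm in ℚ[t]:
  t³ - t² - t + 1 = (1/4)(4t³ - 12t² - 4t + 12) + (2t² - 2)
  4t³ - 12t² - 4t + 12 = (2t - 6)(2t² - 2) + (0)
Last nonzero remainder: 2t² - 2. Dividing through by 2 gives the monic gcd t² - 1.
Cancel t² - 1 from numerator and denominator to get the reduced form.

(t - 1)/(4t - 12)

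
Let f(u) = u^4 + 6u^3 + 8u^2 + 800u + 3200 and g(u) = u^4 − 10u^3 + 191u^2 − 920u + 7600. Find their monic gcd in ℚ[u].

u^2 − 8u + 80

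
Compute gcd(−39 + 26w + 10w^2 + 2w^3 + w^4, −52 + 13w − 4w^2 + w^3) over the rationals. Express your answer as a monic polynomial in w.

Euclidean algorithm in ℚ[w]:
  w^4 + 2w^3 + 10w^2 + 26w − 39 = (w + 6)(w^3 − 4w^2 + 13w − 52) + (21w^2 + 273)
  w^3 − 4w^2 + 13w − 52 = ((1/21)w − 4/21)(21w^2 + 273) + (0)
Last nonzero remainder: 21w^2 + 273. Dividing through by 21 gives the monic gcd w^2 + 13.

13 + w^2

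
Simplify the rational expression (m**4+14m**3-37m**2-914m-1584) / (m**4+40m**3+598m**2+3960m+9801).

(m**2-6m-16)/(m**2+20m+99)

Apply the Euclidean algorithm:
  m**4+14m**3-37m**2-914m-1584 = (m**4+40m**3+598m**2+3960m+9801) + (-26m**3-635m**2-4874m-11385)
  m**4+40m**3+598m**2+3960m+9801 = (-(1/26)m-405/676)(-26m**3-635m**2-4874m-11385) + ((20349/676)m**2+(101745/169)m+2014551/676)
  -26m**3-635m**2-4874m-11385 = (-(17576/20349)m-77740/20349)((20349/676)m**2+(101745/169)m+2014551/676) + (0)
Last nonzero remainder: (20349/676)m**2+(101745/169)m+2014551/676. Dividing through by 20349/676 gives the monic gcd m**2+20m+99.
Cancel m**2+20m+99 from numerator and denominator to get the reduced form.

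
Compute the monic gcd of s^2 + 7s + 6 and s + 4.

1

Euclidean algorithm in ℚ[s]:
  s^2 + 7s + 6 = (s + 3)(s + 4) + (−6)
  s + 4 = (−(1/6)s − 2/3)(−6) + (0)
The last nonzero remainder is the constant −6, so the polynomials are coprime and gcd = 1.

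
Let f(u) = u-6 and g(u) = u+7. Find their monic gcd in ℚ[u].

Repeated division with remainder:
  u-6 = (u+7) + (-13)
  u+7 = (-(1/13)u-7/13)(-13) + (0)
The last nonzero remainder is the constant -13, so the polynomials are coprime and gcd = 1.

1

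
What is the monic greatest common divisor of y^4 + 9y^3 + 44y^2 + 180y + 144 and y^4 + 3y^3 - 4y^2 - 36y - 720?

y^3 + 8y^2 + 36y + 144

Apply the Euclidean algorithm:
  y^4 + 9y^3 + 44y^2 + 180y + 144 = (y^4 + 3y^3 - 4y^2 - 36y - 720) + (6y^3 + 48y^2 + 216y + 864)
  y^4 + 3y^3 - 4y^2 - 36y - 720 = ((1/6)y - 5/6)(6y^3 + 48y^2 + 216y + 864) + (0)
Last nonzero remainder: 6y^3 + 48y^2 + 216y + 864. Dividing through by 6 gives the monic gcd y^3 + 8y^2 + 36y + 144.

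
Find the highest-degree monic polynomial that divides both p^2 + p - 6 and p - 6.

1

Apply the Euclidean algorithm:
  p^2 + p - 6 = (p + 7)(p - 6) + (36)
  p - 6 = ((1/36)p - 1/6)(36) + (0)
The last nonzero remainder is the constant 36, so the polynomials are coprime and gcd = 1.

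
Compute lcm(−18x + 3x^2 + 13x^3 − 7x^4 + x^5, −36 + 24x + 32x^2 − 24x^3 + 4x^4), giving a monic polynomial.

18x − 21x^2 − 10x^3 + 20x^4 − 8x^5 + x^6

Euclidean algorithm in ℚ[x]:
  x^5 − 7x^4 + 13x^3 + 3x^2 − 18x = ((1/4)x − 1/4)(4x^4 − 24x^3 + 32x^2 + 24x − 36) + (−x^3 + 5x^2 − 3x − 9)
  4x^4 − 24x^3 + 32x^2 + 24x − 36 = (−4x + 4)(−x^3 + 5x^2 − 3x − 9) + (0)
Last nonzero remainder: −x^3 + 5x^2 − 3x − 9. Dividing through by −1 gives the monic gcd x^3 − 5x^2 + 3x + 9.
Then lcm(f, g) = f·g / gcd(f, g); expanding and making the result monic gives the answer.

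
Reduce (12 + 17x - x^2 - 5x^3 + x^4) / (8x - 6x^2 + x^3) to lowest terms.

Euclidean algorithm in ℚ[x]:
  x^4 - 5x^3 - x^2 + 17x + 12 = (x + 1)(x^3 - 6x^2 + 8x) + (-3x^2 + 9x + 12)
  x^3 - 6x^2 + 8x = (-(1/3)x + 1)(-3x^2 + 9x + 12) + (3x - 12)
  -3x^2 + 9x + 12 = (-x - 1)(3x - 12) + (0)
Last nonzero remainder: 3x - 12. Dividing through by 3 gives the monic gcd x - 4.
Cancel x - 4 from numerator and denominator to get the reduced form.

(-3 - 5x - x^2 + x^3)/(-2x + x^2)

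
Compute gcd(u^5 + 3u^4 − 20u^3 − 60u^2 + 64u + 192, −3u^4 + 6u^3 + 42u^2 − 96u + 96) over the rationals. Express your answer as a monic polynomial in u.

u^2 − 16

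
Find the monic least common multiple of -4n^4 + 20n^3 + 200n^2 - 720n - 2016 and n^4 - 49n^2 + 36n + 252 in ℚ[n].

n^6 - n^5 - 91n^4 + 85n^3 + 2274n^2 - 1764n - 10584

Apply the Euclidean algorithm:
  -4n^4 + 20n^3 + 200n^2 - 720n - 2016 = (-4)(n^4 - 49n^2 + 36n + 252) + (20n^3 + 4n^2 - 576n - 1008)
  n^4 - 49n^2 + 36n + 252 = ((1/20)n - 1/100)(20n^3 + 4n^2 - 576n - 1008) + (-(504/25)n^2 + (2016/25)n + 6048/25)
  20n^3 + 4n^2 - 576n - 1008 = (-(125/126)n - 25/6)(-(504/25)n^2 + (2016/25)n + 6048/25) + (0)
Last nonzero remainder: -(504/25)n^2 + (2016/25)n + 6048/25. Dividing through by -504/25 gives the monic gcd n^2 - 4n - 12.
Then lcm(f, g) = f·g / gcd(f, g); expanding and making the result monic gives the answer.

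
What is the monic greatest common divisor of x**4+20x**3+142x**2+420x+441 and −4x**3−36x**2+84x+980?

Apply the Euclidean algorithm:
  x**4+20x**3+142x**2+420x+441 = (−(1/4)x−11/4)(−4x**3−36x**2+84x+980) + (64x**2+896x+3136)
  −4x**3−36x**2+84x+980 = (−(1/16)x+5/16)(64x**2+896x+3136) + (0)
Last nonzero remainder: 64x**2+896x+3136. Dividing through by 64 gives the monic gcd x**2+14x+49.

x**2+14x+49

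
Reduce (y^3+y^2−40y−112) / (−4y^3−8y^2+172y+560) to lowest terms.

(−y−4)/(4y+20)

By polynomial division,
  y^3+y^2−40y−112 = (−1/4)(−4y^3−8y^2+172y+560) + (−y^2+3y+28)
  −4y^3−8y^2+172y+560 = (4y+20)(−y^2+3y+28) + (0)
Last nonzero remainder: −y^2+3y+28. Dividing through by −1 gives the monic gcd y^2−3y−28.
Cancel y^2−3y−28 from numerator and denominator to get the reduced form.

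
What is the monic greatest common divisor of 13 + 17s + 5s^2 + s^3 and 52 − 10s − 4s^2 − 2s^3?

Euclidean algorithm in ℚ[s]:
  s^3 + 5s^2 + 17s + 13 = (−1/2)(−2s^3 − 4s^2 − 10s + 52) + (3s^2 + 12s + 39)
  −2s^3 − 4s^2 − 10s + 52 = (−(2/3)s + 4/3)(3s^2 + 12s + 39) + (0)
Last nonzero remainder: 3s^2 + 12s + 39. Dividing through by 3 gives the monic gcd s^2 + 4s + 13.

13 + 4s + s^2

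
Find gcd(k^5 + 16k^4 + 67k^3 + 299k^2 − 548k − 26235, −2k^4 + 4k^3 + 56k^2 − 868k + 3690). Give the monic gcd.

Euclidean algorithm in ℚ[k]:
  k^5 + 16k^4 + 67k^3 + 299k^2 − 548k − 26235 = (−(1/2)k − 9)(−2k^4 + 4k^3 + 56k^2 − 868k + 3690) + (131k^3 + 369k^2 − 6515k + 6975)
  −2k^4 + 4k^3 + 56k^2 − 868k + 3690 = (−(2/131)k + 1262/17161)(131k^3 + 369k^2 − 6515k + 6975) + (−(1211592/17161)k^2 − (4846368/17161)k + 54521640/17161)
  131k^3 + 369k^2 − 6515k + 6975 = (−(2248091/1211592)k + 2659955/1211592)(−(1211592/17161)k^2 − (4846368/17161)k + 54521640/17161) + (0)
Last nonzero remainder: −(1211592/17161)k^2 − (4846368/17161)k + 54521640/17161. Dividing through by −1211592/17161 gives the monic gcd k^2 + 4k − 45.

k^2 + 4k − 45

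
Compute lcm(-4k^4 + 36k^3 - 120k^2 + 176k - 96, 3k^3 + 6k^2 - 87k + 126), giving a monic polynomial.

k^5 - 2k^4 - 33k^3 + 166k^2 - 284k + 168

By polynomial division,
  -4k^4 + 36k^3 - 120k^2 + 176k - 96 = (-(4/3)k + 44/3)(3k^3 + 6k^2 - 87k + 126) + (-324k^2 + 1620k - 1944)
  3k^3 + 6k^2 - 87k + 126 = (-(1/108)k - 7/108)(-324k^2 + 1620k - 1944) + (0)
Last nonzero remainder: -324k^2 + 1620k - 1944. Dividing through by -324 gives the monic gcd k^2 - 5k + 6.
Then lcm(f, g) = f·g / gcd(f, g); expanding and making the result monic gives the answer.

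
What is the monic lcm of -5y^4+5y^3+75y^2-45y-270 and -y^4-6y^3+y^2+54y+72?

Apply the Euclidean algorithm:
  -5y^4+5y^3+75y^2-45y-270 = (5)(-y^4-6y^3+y^2+54y+72) + (35y^3+70y^2-315y-630)
  -y^4-6y^3+y^2+54y+72 = (-(1/35)y-4/35)(35y^3+70y^2-315y-630) + (0)
Last nonzero remainder: 35y^3+70y^2-315y-630. Dividing through by 35 gives the monic gcd y^3+2y^2-9y-18.
Then lcm(f, g) = f·g / gcd(f, g); expanding and making the result monic gives the answer.

y^5+3y^4-19y^3-51y^2+90y+216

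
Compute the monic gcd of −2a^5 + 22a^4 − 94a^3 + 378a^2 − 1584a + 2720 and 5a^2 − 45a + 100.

a^2 − 9a + 20

Apply the Euclidean algorithm:
  −2a^5 + 22a^4 − 94a^3 + 378a^2 − 1584a + 2720 = (−(2/5)a^3 + (4/5)a^2 − (18/5)a + 136/5)(5a^2 − 45a + 100) + (0)
Last nonzero remainder: 5a^2 − 45a + 100. Dividing through by 5 gives the monic gcd a^2 − 9a + 20.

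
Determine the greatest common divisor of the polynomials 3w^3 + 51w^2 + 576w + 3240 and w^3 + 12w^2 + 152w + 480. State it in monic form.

Euclidean algorithm in ℚ[w]:
  3w^3 + 51w^2 + 576w + 3240 = (3)(w^3 + 12w^2 + 152w + 480) + (15w^2 + 120w + 1800)
  w^3 + 12w^2 + 152w + 480 = ((1/15)w + 4/15)(15w^2 + 120w + 1800) + (0)
Last nonzero remainder: 15w^2 + 120w + 1800. Dividing through by 15 gives the monic gcd w^2 + 8w + 120.

w^2 + 8w + 120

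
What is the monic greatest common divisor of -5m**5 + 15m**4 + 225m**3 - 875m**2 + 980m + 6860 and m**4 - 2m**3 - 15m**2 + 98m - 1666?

m**2 - 49

Repeated division with remainder:
  -5m**5 + 15m**4 + 225m**3 - 875m**2 + 980m + 6860 = (-5m + 5)(m**4 - 2m**3 - 15m**2 + 98m - 1666) + (160m**3 - 310m**2 - 7840m + 15190)
  m**4 - 2m**3 - 15m**2 + 98m - 1666 = ((1/160)m - 1/2560)(160m**3 - 310m**2 - 7840m + 15190) + ((8673/256)m**2 - 424977/256)
  160m**3 - 310m**2 - 7840m + 15190 = ((40960/8673)m - 79360/8673)((8673/256)m**2 - 424977/256) + (0)
Last nonzero remainder: (8673/256)m**2 - 424977/256. Dividing through by 8673/256 gives the monic gcd m**2 - 49.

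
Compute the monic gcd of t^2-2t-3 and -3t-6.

1

By polynomial division,
  t^2-2t-3 = (-(1/3)t+4/3)(-3t-6) + (5)
  -3t-6 = (-(3/5)t-6/5)(5) + (0)
The last nonzero remainder is the constant 5, so the polynomials are coprime and gcd = 1.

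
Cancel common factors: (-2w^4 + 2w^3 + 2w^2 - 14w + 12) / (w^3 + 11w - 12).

Repeated division with remainder:
  -2w^4 + 2w^3 + 2w^2 - 14w + 12 = (-2w + 2)(w^3 + 11w - 12) + (24w^2 - 60w + 36)
  w^3 + 11w - 12 = ((1/24)w + 5/48)(24w^2 - 60w + 36) + ((63/4)w - 63/4)
  24w^2 - 60w + 36 = ((32/21)w - 16/7)((63/4)w - 63/4) + (0)
Last nonzero remainder: (63/4)w - 63/4. Dividing through by 63/4 gives the monic gcd w - 1.
Cancel w - 1 from numerator and denominator to get the reduced form.

(-2w^3 + 2w - 12)/(w^2 + w + 12)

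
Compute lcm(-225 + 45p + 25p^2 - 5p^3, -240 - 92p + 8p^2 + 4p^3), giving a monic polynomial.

Apply the Euclidean algorithm:
  -5p^3 + 25p^2 + 45p - 225 = (-5/4)(4p^3 + 8p^2 - 92p - 240) + (35p^2 - 70p - 525)
  4p^3 + 8p^2 - 92p - 240 = ((4/35)p + 16/35)(35p^2 - 70p - 525) + (0)
Last nonzero remainder: 35p^2 - 70p - 525. Dividing through by 35 gives the monic gcd p^2 - 2p - 15.
Then lcm(f, g) = f·g / gcd(f, g); expanding and making the result monic gives the answer.

180 + 9p - 29p^2 - p^3 + p^4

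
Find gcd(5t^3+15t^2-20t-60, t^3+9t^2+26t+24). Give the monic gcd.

t^2+5t+6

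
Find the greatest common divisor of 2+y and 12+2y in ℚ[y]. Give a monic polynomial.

1

Euclidean algorithm in ℚ[y]:
  y+2 = (1/2)(2y+12) + (-4)
  2y+12 = (-(1/2)y-3)(-4) + (0)
The last nonzero remainder is the constant -4, so the polynomials are coprime and gcd = 1.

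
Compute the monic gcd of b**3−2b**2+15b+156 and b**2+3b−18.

By polynomial division,
  b**3−2b**2+15b+156 = (b−5)(b**2+3b−18) + (48b+66)
  b**2+3b−18 = ((1/48)b+13/384)(48b+66) + (−1295/64)
  48b+66 = (−(3072/1295)b−4224/1295)(−1295/64) + (0)
The last nonzero remainder is the constant −1295/64, so the polynomials are coprime and gcd = 1.

1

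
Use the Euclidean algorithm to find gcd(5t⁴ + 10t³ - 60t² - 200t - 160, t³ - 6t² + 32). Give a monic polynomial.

Euclidean algorithm in ℚ[t]:
  5t⁴ + 10t³ - 60t² - 200t - 160 = (5t + 40)(t³ - 6t² + 32) + (180t² - 360t - 1440)
  t³ - 6t² + 32 = ((1/180)t - 1/45)(180t² - 360t - 1440) + (0)
Last nonzero remainder: 180t² - 360t - 1440. Dividing through by 180 gives the monic gcd t² - 2t - 8.

t² - 2t - 8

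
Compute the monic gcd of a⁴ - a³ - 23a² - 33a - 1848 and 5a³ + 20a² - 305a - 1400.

a² - a - 56

By polynomial division,
  a⁴ - a³ - 23a² - 33a - 1848 = ((1/5)a - 1)(5a³ + 20a² - 305a - 1400) + (58a² - 58a - 3248)
  5a³ + 20a² - 305a - 1400 = ((5/58)a + 25/58)(58a² - 58a - 3248) + (0)
Last nonzero remainder: 58a² - 58a - 3248. Dividing through by 58 gives the monic gcd a² - a - 56.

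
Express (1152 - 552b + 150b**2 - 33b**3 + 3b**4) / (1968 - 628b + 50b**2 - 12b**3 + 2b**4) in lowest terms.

(48 - 3b + 3b**2)/(82 + 8b + 2b**2)

Euclidean algorithm in ℚ[b]:
  3b**4 - 33b**3 + 150b**2 - 552b + 1152 = (3/2)(2b**4 - 12b**3 + 50b**2 - 628b + 1968) + (-15b**3 + 75b**2 + 390b - 1800)
  2b**4 - 12b**3 + 50b**2 - 628b + 1968 = (-(2/15)b + 2/15)(-15b**3 + 75b**2 + 390b - 1800) + (92b**2 - 920b + 2208)
  -15b**3 + 75b**2 + 390b - 1800 = (-(15/92)b - 75/92)(92b**2 - 920b + 2208) + (0)
Last nonzero remainder: 92b**2 - 920b + 2208. Dividing through by 92 gives the monic gcd b**2 - 10b + 24.
Cancel b**2 - 10b + 24 from numerator and denominator to get the reduced form.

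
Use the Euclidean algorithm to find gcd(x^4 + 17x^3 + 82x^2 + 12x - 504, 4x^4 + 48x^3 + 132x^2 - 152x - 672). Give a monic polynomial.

x^2 + 5x - 14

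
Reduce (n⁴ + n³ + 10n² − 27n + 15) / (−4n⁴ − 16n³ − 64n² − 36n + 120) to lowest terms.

(−n + 1)/(4n + 8)

Repeated division with remainder:
  n⁴ + n³ + 10n² − 27n + 15 = (−1/4)(−4n⁴ − 16n³ − 64n² − 36n + 120) + (−3n³ − 6n² − 36n + 45)
  −4n⁴ − 16n³ − 64n² − 36n + 120 = ((4/3)n + 8/3)(−3n³ − 6n² − 36n + 45) + (0)
Last nonzero remainder: −3n³ − 6n² − 36n + 45. Dividing through by −3 gives the monic gcd n³ + 2n² + 12n − 15.
Cancel n³ + 2n² + 12n − 15 from numerator and denominator to get the reduced form.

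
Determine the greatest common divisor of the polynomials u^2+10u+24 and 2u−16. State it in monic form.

Euclidean algorithm in ℚ[u]:
  u^2+10u+24 = ((1/2)u+9)(2u−16) + (168)
  2u−16 = ((1/84)u−2/21)(168) + (0)
The last nonzero remainder is the constant 168, so the polynomials are coprime and gcd = 1.

1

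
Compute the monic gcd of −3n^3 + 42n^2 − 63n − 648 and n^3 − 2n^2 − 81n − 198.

n + 3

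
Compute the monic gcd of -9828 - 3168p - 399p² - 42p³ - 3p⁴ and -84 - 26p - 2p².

42 + 13p + p²

Repeated division with remainder:
  -3p⁴ - 42p³ - 399p² - 3168p - 9828 = ((3/2)p² + (3/2)p + 117)(-2p² - 26p - 84) + (0)
Last nonzero remainder: -2p² - 26p - 84. Dividing through by -2 gives the monic gcd p² + 13p + 42.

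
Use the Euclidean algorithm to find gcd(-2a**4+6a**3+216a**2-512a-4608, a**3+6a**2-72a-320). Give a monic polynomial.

Repeated division with remainder:
  -2a**4+6a**3+216a**2-512a-4608 = (-2a+18)(a**3+6a**2-72a-320) + (-36a**2+144a+1152)
  a**3+6a**2-72a-320 = (-(1/36)a-5/18)(-36a**2+144a+1152) + (0)
Last nonzero remainder: -36a**2+144a+1152. Dividing through by -36 gives the monic gcd a**2-4a-32.

a**2-4a-32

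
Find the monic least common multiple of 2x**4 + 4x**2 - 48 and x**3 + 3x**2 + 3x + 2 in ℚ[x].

By polynomial division,
  2x**4 + 4x**2 - 48 = (2x - 6)(x**3 + 3x**2 + 3x + 2) + (16x**2 + 14x - 36)
  x**3 + 3x**2 + 3x + 2 = ((1/16)x + 17/128)(16x**2 + 14x - 36) + ((217/64)x + 217/32)
  16x**2 + 14x - 36 = ((1024/217)x - 1152/217)((217/64)x + 217/32) + (0)
Last nonzero remainder: (217/64)x + 217/32. Dividing through by 217/64 gives the monic gcd x + 2.
Then lcm(f, g) = f·g / gcd(f, g); expanding and making the result monic gives the answer.

x**6 + x**5 + 3x**4 + 2x**3 - 22x**2 - 24x - 24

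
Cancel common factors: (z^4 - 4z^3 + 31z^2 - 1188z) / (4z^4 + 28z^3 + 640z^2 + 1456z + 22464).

(z^2 - 11z)/(4z^2 + 208)

Euclidean algorithm in ℚ[z]:
  z^4 - 4z^3 + 31z^2 - 1188z = (1/4)(4z^4 + 28z^3 + 640z^2 + 1456z + 22464) + (-11z^3 - 129z^2 - 1552z - 5616)
  4z^4 + 28z^3 + 640z^2 + 1456z + 22464 = (-(4/11)z + 208/121)(-11z^3 - 129z^2 - 1552z - 5616) + ((35984/121)z^2 + (251888/121)z + 3886272/121)
  -11z^3 - 129z^2 - 1552z - 5616 = (-(1331/35984)z - 121/692)((35984/121)z^2 + (251888/121)z + 3886272/121) + (0)
Last nonzero remainder: (35984/121)z^2 + (251888/121)z + 3886272/121. Dividing through by 35984/121 gives the monic gcd z^2 + 7z + 108.
Cancel z^2 + 7z + 108 from numerator and denominator to get the reduced form.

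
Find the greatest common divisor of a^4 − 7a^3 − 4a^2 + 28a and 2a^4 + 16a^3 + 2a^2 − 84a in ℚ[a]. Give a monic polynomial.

a^2 − 2a

Euclidean algorithm in ℚ[a]:
  a^4 − 7a^3 − 4a^2 + 28a = (1/2)(2a^4 + 16a^3 + 2a^2 − 84a) + (−15a^3 − 5a^2 + 70a)
  2a^4 + 16a^3 + 2a^2 − 84a = (−(2/15)a − 46/45)(−15a^3 − 5a^2 + 70a) + ((56/9)a^2 − (112/9)a)
  −15a^3 − 5a^2 + 70a = (−(135/56)a − 45/8)((56/9)a^2 − (112/9)a) + (0)
Last nonzero remainder: (56/9)a^2 − (112/9)a. Dividing through by 56/9 gives the monic gcd a^2 − 2a.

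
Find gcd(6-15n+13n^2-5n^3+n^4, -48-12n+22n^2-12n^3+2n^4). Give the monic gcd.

6-3n+n^2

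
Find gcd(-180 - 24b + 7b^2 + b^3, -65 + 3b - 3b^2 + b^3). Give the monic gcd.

By polynomial division,
  b^3 + 7b^2 - 24b - 180 = (b^3 - 3b^2 + 3b - 65) + (10b^2 - 27b - 115)
  b^3 - 3b^2 + 3b - 65 = ((1/10)b - 3/100)(10b^2 - 27b - 115) + ((1369/100)b - 1369/20)
  10b^2 - 27b - 115 = ((1000/1369)b + 2300/1369)((1369/100)b - 1369/20) + (0)
Last nonzero remainder: (1369/100)b - 1369/20. Dividing through by 1369/100 gives the monic gcd b - 5.

-5 + b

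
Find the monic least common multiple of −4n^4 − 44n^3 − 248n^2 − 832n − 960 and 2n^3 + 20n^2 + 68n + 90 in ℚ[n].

Repeated division with remainder:
  −4n^4 − 44n^3 − 248n^2 − 832n − 960 = (−2n − 2)(2n^3 + 20n^2 + 68n + 90) + (−72n^2 − 516n − 780)
  2n^3 + 20n^2 + 68n + 90 = (−(1/36)n − 17/216)(−72n^2 − 516n − 780) + ((103/18)n + 515/18)
  −72n^2 − 516n − 780 = (−(1296/103)n − 2808/103)((103/18)n + 515/18) + (0)
Last nonzero remainder: (103/18)n + 515/18. Dividing through by 103/18 gives the monic gcd n + 5.
Then lcm(f, g) = f·g / gcd(f, g); expanding and making the result monic gives the answer.

n^6 + 16n^5 + 126n^4 + 617n^3 + 1838n^2 + 3072n + 2160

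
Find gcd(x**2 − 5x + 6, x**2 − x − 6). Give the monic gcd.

Euclidean algorithm in ℚ[x]:
  x**2 − 5x + 6 = (x**2 − x − 6) + (−4x + 12)
  x**2 − x − 6 = (−(1/4)x − 1/2)(−4x + 12) + (0)
Last nonzero remainder: −4x + 12. Dividing through by −4 gives the monic gcd x − 3.

x − 3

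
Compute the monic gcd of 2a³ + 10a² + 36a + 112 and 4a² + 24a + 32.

a + 4

Apply the Euclidean algorithm:
  2a³ + 10a² + 36a + 112 = ((1/2)a − 1/2)(4a² + 24a + 32) + (32a + 128)
  4a² + 24a + 32 = ((1/8)a + 1/4)(32a + 128) + (0)
Last nonzero remainder: 32a + 128. Dividing through by 32 gives the monic gcd a + 4.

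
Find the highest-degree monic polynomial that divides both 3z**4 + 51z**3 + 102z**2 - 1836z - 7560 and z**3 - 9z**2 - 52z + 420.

z**2 + z - 42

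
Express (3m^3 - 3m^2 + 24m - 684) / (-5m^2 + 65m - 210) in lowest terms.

(-3m^2 - 15m - 114)/(5m - 35)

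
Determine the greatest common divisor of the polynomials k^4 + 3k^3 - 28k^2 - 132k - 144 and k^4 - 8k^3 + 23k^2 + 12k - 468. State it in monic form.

Repeated division with remainder:
  k^4 + 3k^3 - 28k^2 - 132k - 144 = (k^4 - 8k^3 + 23k^2 + 12k - 468) + (11k^3 - 51k^2 - 144k + 324)
  k^4 - 8k^3 + 23k^2 + 12k - 468 = ((1/11)k - 37/121)(11k^3 - 51k^2 - 144k + 324) + ((2480/121)k^2 - (7440/121)k - 44640/121)
  11k^3 - 51k^2 - 144k + 324 = ((1331/2480)k - 1089/1240)((2480/121)k^2 - (7440/121)k - 44640/121) + (0)
Last nonzero remainder: (2480/121)k^2 - (7440/121)k - 44640/121. Dividing through by 2480/121 gives the monic gcd k^2 - 3k - 18.

k^2 - 3k - 18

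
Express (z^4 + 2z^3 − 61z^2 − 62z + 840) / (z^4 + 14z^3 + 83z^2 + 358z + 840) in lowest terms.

(z^2 − 10z + 24)/(z^2 + 2z + 24)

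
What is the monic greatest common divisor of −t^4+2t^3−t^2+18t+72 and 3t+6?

Euclidean algorithm in ℚ[t]:
  −t^4+2t^3−t^2+18t+72 = (−(1/3)t^3+(4/3)t^2−3t+12)(3t+6) + (0)
Last nonzero remainder: 3t+6. Dividing through by 3 gives the monic gcd t+2.

t+2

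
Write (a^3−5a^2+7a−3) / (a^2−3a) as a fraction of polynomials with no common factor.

(a^2−2a+1)/(a)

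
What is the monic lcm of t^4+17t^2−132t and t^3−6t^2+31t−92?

t^6−2t^5+40t^4−166t^3+655t^2−3036t

By polynomial division,
  t^4+17t^2−132t = (t+6)(t^3−6t^2+31t−92) + (22t^2−226t+552)
  t^3−6t^2+31t−92 = ((1/22)t+47/242)(22t^2−226t+552) + ((6026/121)t−24104/121)
  22t^2−226t+552 = ((1331/3013)t−363/131)((6026/121)t−24104/121) + (0)
Last nonzero remainder: (6026/121)t−24104/121. Dividing through by 6026/121 gives the monic gcd t−4.
Then lcm(f, g) = f·g / gcd(f, g); expanding and making the result monic gives the answer.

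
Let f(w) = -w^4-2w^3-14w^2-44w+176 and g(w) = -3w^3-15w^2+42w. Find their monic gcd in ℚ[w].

Apply the Euclidean algorithm:
  -w^4-2w^3-14w^2-44w+176 = ((1/3)w-1)(-3w^3-15w^2+42w) + (-43w^2-2w+176)
  -3w^3-15w^2+42w = ((3/43)w+639/1849)(-43w^2-2w+176) + ((56232/1849)w-112464/1849)
  -43w^2-2w+176 = (-(79507/56232)w-1849/639)((56232/1849)w-112464/1849) + (0)
Last nonzero remainder: (56232/1849)w-112464/1849. Dividing through by 56232/1849 gives the monic gcd w-2.

w-2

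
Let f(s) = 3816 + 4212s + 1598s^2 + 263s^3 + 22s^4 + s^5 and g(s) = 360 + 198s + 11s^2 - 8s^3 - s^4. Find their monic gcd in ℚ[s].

18 + 9s + s^2

Repeated division with remainder:
  s^5 + 22s^4 + 263s^3 + 1598s^2 + 4212s + 3816 = (-s - 14)(-s^4 - 8s^3 + 11s^2 + 198s + 360) + (162s^3 + 1950s^2 + 7344s + 8856)
  -s^4 - 8s^3 + 11s^2 + 198s + 360 = (-(1/162)s + 109/4374)(162s^3 + 1950s^2 + 7344s + 8856) + ((5642/729)s^2 + (5642/81)s + 11284/81)
  162s^3 + 1950s^2 + 7344s + 8856 = ((59049/2821)s + 179334/2821)((5642/729)s^2 + (5642/81)s + 11284/81) + (0)
Last nonzero remainder: (5642/729)s^2 + (5642/81)s + 11284/81. Dividing through by 5642/729 gives the monic gcd s^2 + 9s + 18.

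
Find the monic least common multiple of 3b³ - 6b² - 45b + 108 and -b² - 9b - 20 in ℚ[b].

Apply the Euclidean algorithm:
  3b³ - 6b² - 45b + 108 = (-3b + 33)(-b² - 9b - 20) + (192b + 768)
  -b² - 9b - 20 = (-(1/192)b - 5/192)(192b + 768) + (0)
Last nonzero remainder: 192b + 768. Dividing through by 192 gives the monic gcd b + 4.
Then lcm(f, g) = f·g / gcd(f, g); expanding and making the result monic gives the answer.

b⁴ + 3b³ - 25b² - 39b + 180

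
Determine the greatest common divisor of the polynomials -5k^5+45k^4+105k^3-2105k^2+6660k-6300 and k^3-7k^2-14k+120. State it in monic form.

k^2-11k+30

By polynomial division,
  -5k^5+45k^4+105k^3-2105k^2+6660k-6300 = (-5k^2+10k+105)(k^3-7k^2-14k+120) + (-630k^2+6930k-18900)
  k^3-7k^2-14k+120 = (-(1/630)k-2/315)(-630k^2+6930k-18900) + (0)
Last nonzero remainder: -630k^2+6930k-18900. Dividing through by -630 gives the monic gcd k^2-11k+30.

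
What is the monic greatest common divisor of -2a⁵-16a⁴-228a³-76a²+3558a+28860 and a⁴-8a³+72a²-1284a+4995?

a³+a²+81a-555

Repeated division with remainder:
  -2a⁵-16a⁴-228a³-76a²+3558a+28860 = (-2a-32)(a⁴-8a³+72a²-1284a+4995) + (-340a³-340a²-27540a+188700)
  a⁴-8a³+72a²-1284a+4995 = (-(1/340)a+9/340)(-340a³-340a²-27540a+188700) + (0)
Last nonzero remainder: -340a³-340a²-27540a+188700. Dividing through by -340 gives the monic gcd a³+a²+81a-555.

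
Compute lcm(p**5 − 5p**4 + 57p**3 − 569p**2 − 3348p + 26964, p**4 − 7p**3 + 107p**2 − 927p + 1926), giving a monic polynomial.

Repeated division with remainder:
  p**5 − 5p**4 + 57p**3 − 569p**2 − 3348p + 26964 = (p + 2)(p**4 − 7p**3 + 107p**2 − 927p + 1926) + (−36p**3 + 144p**2 − 3420p + 23112)
  p**4 − 7p**3 + 107p**2 − 927p + 1926 = (−(1/36)p + 1/12)(−36p**3 + 144p**2 − 3420p + 23112) + (0)
Last nonzero remainder: −36p**3 + 144p**2 − 3420p + 23112. Dividing through by −36 gives the monic gcd p**3 − 4p**2 + 95p − 642.
Then lcm(f, g) = f·g / gcd(f, g); expanding and making the result monic gives the answer.

p**6 − 8p**5 + 72p**4 − 740p**3 − 1641p**2 + 37008p − 80892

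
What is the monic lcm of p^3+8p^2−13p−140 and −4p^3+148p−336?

By polynomial division,
  p^3+8p^2−13p−140 = (−1/4)(−4p^3+148p−336) + (8p^2+24p−224)
  −4p^3+148p−336 = (−(1/2)p+3/2)(8p^2+24p−224) + (0)
Last nonzero remainder: 8p^2+24p−224. Dividing through by 8 gives the monic gcd p^2+3p−28.
Then lcm(f, g) = f·g / gcd(f, g); expanding and making the result monic gives the answer.

p^4+5p^3−37p^2−101p+420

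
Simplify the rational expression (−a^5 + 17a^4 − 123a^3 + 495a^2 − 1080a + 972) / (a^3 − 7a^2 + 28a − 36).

Repeated division with remainder:
  −a^5 + 17a^4 − 123a^3 + 495a^2 − 1080a + 972 = (−a^2 + 10a − 25)(a^3 − 7a^2 + 28a − 36) + (4a^2 − 20a + 72)
  a^3 − 7a^2 + 28a − 36 = ((1/4)a − 1/2)(4a^2 − 20a + 72) + (0)
Last nonzero remainder: 4a^2 − 20a + 72. Dividing through by 4 gives the monic gcd a^2 − 5a + 18.
Cancel a^2 − 5a + 18 from numerator and denominator to get the reduced form.

(−a^3 + 12a^2 − 45a + 54)/(a − 2)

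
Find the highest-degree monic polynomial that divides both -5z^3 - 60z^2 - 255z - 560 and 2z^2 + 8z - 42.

Apply the Euclidean algorithm:
  -5z^3 - 60z^2 - 255z - 560 = (-(5/2)z - 20)(2z^2 + 8z - 42) + (-200z - 1400)
  2z^2 + 8z - 42 = (-(1/100)z + 3/100)(-200z - 1400) + (0)
Last nonzero remainder: -200z - 1400. Dividing through by -200 gives the monic gcd z + 7.

z + 7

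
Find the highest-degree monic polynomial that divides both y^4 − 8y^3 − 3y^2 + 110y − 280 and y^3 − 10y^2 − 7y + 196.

y^2 − 3y − 28

Repeated division with remainder:
  y^4 − 8y^3 − 3y^2 + 110y − 280 = (y + 2)(y^3 − 10y^2 − 7y + 196) + (24y^2 − 72y − 672)
  y^3 − 10y^2 − 7y + 196 = ((1/24)y − 7/24)(24y^2 − 72y − 672) + (0)
Last nonzero remainder: 24y^2 − 72y − 672. Dividing through by 24 gives the monic gcd y^2 − 3y − 28.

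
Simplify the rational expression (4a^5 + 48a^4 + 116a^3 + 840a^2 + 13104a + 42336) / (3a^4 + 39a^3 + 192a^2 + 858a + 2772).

(4a^3 - 4a^2 + 1008)/(3a^2 + 66)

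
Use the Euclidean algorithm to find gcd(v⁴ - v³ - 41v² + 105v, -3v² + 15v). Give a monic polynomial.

Euclidean algorithm in ℚ[v]:
  v⁴ - v³ - 41v² + 105v = (-(1/3)v² - (4/3)v + 7)(-3v² + 15v) + (0)
Last nonzero remainder: -3v² + 15v. Dividing through by -3 gives the monic gcd v² - 5v.

v² - 5v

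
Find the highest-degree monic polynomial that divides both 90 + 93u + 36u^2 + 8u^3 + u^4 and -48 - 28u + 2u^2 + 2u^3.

Apply the Euclidean algorithm:
  u^4 + 8u^3 + 36u^2 + 93u + 90 = ((1/2)u + 7/2)(2u^3 + 2u^2 - 28u - 48) + (43u^2 + 215u + 258)
  2u^3 + 2u^2 - 28u - 48 = ((2/43)u - 8/43)(43u^2 + 215u + 258) + (0)
Last nonzero remainder: 43u^2 + 215u + 258. Dividing through by 43 gives the monic gcd u^2 + 5u + 6.

6 + 5u + u^2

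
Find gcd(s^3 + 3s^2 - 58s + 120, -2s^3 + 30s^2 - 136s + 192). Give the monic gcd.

s^2 - 7s + 12

Apply the Euclidean algorithm:
  s^3 + 3s^2 - 58s + 120 = (-1/2)(-2s^3 + 30s^2 - 136s + 192) + (18s^2 - 126s + 216)
  -2s^3 + 30s^2 - 136s + 192 = (-(1/9)s + 8/9)(18s^2 - 126s + 216) + (0)
Last nonzero remainder: 18s^2 - 126s + 216. Dividing through by 18 gives the monic gcd s^2 - 7s + 12.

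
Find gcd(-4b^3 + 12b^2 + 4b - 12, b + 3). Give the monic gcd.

Repeated division with remainder:
  -4b^3 + 12b^2 + 4b - 12 = (-4b^2 + 24b - 68)(b + 3) + (192)
  b + 3 = ((1/192)b + 1/64)(192) + (0)
The last nonzero remainder is the constant 192, so the polynomials are coprime and gcd = 1.

1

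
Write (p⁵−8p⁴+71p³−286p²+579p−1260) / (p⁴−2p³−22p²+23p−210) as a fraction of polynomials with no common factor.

(p³−7p²+57p−180)/(p²−p−30)

Euclidean algorithm in ℚ[p]:
  p⁵−8p⁴+71p³−286p²+579p−1260 = (p−6)(p⁴−2p³−22p²+23p−210) + (81p³−441p²+927p−2520)
  p⁴−2p³−22p²+23p−210 = ((1/81)p+31/729)(81p³−441p²+927p−2520) + (−(1190/81)p²+(1190/81)p−8330/81)
  81p³−441p²+927p−2520 = (−(6561/1190)p+2916/119)(−(1190/81)p²+(1190/81)p−8330/81) + (0)
Last nonzero remainder: −(1190/81)p²+(1190/81)p−8330/81. Dividing through by −1190/81 gives the monic gcd p²−p+7.
Cancel p²−p+7 from numerator and denominator to get the reduced form.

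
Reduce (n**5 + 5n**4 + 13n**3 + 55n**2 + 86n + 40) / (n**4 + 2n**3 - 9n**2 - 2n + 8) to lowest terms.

(n**3 + 9n + 10)/(n**2 - 3n + 2)

By polynomial division,
  n**5 + 5n**4 + 13n**3 + 55n**2 + 86n + 40 = (n + 3)(n**4 + 2n**3 - 9n**2 - 2n + 8) + (16n**3 + 84n**2 + 84n + 16)
  n**4 + 2n**3 - 9n**2 - 2n + 8 = ((1/16)n - 13/64)(16n**3 + 84n**2 + 84n + 16) + ((45/16)n**2 + (225/16)n + 45/4)
  16n**3 + 84n**2 + 84n + 16 = ((256/45)n + 64/45)((45/16)n**2 + (225/16)n + 45/4) + (0)
Last nonzero remainder: (45/16)n**2 + (225/16)n + 45/4. Dividing through by 45/16 gives the monic gcd n**2 + 5n + 4.
Cancel n**2 + 5n + 4 from numerator and denominator to get the reduced form.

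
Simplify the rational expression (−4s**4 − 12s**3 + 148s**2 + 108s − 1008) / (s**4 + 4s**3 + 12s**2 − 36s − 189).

Euclidean algorithm in ℚ[s]:
  −4s**4 − 12s**3 + 148s**2 + 108s − 1008 = (−4)(s**4 + 4s**3 + 12s**2 − 36s − 189) + (4s**3 + 196s**2 − 36s − 1764)
  s**4 + 4s**3 + 12s**2 − 36s − 189 = ((1/4)s − 45/4)(4s**3 + 196s**2 − 36s − 1764) + (2226s**2 − 20034)
  4s**3 + 196s**2 − 36s − 1764 = ((2/1113)s + 14/159)(2226s**2 − 20034) + (0)
Last nonzero remainder: 2226s**2 − 20034. Dividing through by 2226 gives the monic gcd s**2 − 9.
Cancel s**2 − 9 from numerator and denominator to get the reduced form.

(−4s**2 − 12s + 112)/(s**2 + 4s + 21)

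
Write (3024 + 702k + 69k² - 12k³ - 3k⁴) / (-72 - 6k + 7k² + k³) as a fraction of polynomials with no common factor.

Euclidean algorithm in ℚ[k]:
  -3k⁴ - 12k³ + 69k² + 702k + 3024 = (-3k + 9)(k³ + 7k² - 6k - 72) + (-12k² + 540k + 3672)
  k³ + 7k² - 6k - 72 = (-(1/12)k - 13/3)(-12k² + 540k + 3672) + (2640k + 15840)
  -12k² + 540k + 3672 = (-(1/220)k + 51/220)(2640k + 15840) + (0)
Last nonzero remainder: 2640k + 15840. Dividing through by 2640 gives the monic gcd k + 6.
Cancel k + 6 from numerator and denominator to get the reduced form.

(504 + 33k + 6k² - 3k³)/(-12 + k + k²)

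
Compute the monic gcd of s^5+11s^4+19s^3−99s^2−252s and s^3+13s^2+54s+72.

By polynomial division,
  s^5+11s^4+19s^3−99s^2−252s = (s^2−2s−9)(s^3+13s^2+54s+72) + (54s^2+378s+648)
  s^3+13s^2+54s+72 = ((1/54)s+1/9)(54s^2+378s+648) + (0)
Last nonzero remainder: 54s^2+378s+648. Dividing through by 54 gives the monic gcd s^2+7s+12.

s^2+7s+12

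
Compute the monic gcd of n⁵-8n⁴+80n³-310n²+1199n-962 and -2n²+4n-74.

Apply the Euclidean algorithm:
  n⁵-8n⁴+80n³-310n²+1199n-962 = (-(1/2)n³+3n²-(31/2)n+13)(-2n²+4n-74) + (0)
Last nonzero remainder: -2n²+4n-74. Dividing through by -2 gives the monic gcd n²-2n+37.

n²-2n+37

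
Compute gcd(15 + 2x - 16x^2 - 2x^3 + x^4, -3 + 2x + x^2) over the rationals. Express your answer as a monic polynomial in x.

-3 + 2x + x^2

Apply the Euclidean algorithm:
  x^4 - 2x^3 - 16x^2 + 2x + 15 = (x^2 - 4x - 5)(x^2 + 2x - 3) + (0)
The last nonzero remainder x^2 + 2x - 3 is already monic.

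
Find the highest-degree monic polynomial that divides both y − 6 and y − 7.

By polynomial division,
  y − 6 = (y − 7) + (1)
  y − 7 = (y − 7)(1) + (0)
The last nonzero remainder is the constant 1, so the polynomials are coprime and gcd = 1.

1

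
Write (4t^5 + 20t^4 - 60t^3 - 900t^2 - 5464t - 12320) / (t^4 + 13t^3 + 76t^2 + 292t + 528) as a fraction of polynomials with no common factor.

(4t^2 - 8t - 140)/(t + 6)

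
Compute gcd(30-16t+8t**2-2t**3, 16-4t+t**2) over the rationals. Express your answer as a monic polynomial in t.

Repeated division with remainder:
  -2t**3+8t**2-16t+30 = (-2t)(t**2-4t+16) + (16t+30)
  t**2-4t+16 = ((1/16)t-47/128)(16t+30) + (1729/64)
  16t+30 = ((1024/1729)t+1920/1729)(1729/64) + (0)
The last nonzero remainder is the constant 1729/64, so the polynomials are coprime and gcd = 1.

1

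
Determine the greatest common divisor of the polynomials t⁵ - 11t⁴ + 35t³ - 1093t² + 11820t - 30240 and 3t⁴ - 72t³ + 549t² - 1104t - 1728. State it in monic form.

Euclidean algorithm in ℚ[t]:
  t⁵ - 11t⁴ + 35t³ - 1093t² + 11820t - 30240 = ((1/3)t + 13/3)(3t⁴ - 72t³ + 549t² - 1104t - 1728) + (164t³ - 3104t² + 17180t - 22752)
  3t⁴ - 72t³ + 549t² - 1104t - 1728 = ((3/164)t - 156/1681)(164t³ - 3104t² + 17180t - 22752) + (-(89640/1681)t² + (1523880/1681)t - 6454080/1681)
  164t³ - 3104t² + 17180t - 22752 = (-(68921/22410)t + 132799/22410)(-(89640/1681)t² + (1523880/1681)t - 6454080/1681) + (0)
Last nonzero remainder: -(89640/1681)t² + (1523880/1681)t - 6454080/1681. Dividing through by -89640/1681 gives the monic gcd t² - 17t + 72.

t² - 17t + 72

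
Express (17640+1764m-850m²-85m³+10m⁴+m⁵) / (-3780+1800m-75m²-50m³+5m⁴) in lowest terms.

Euclidean algorithm in ℚ[m]:
  m⁵+10m⁴-85m³-850m²+1764m+17640 = ((1/5)m+4)(5m⁴-50m³-75m²+1800m-3780) + (130m³-910m²-4680m+32760)
  5m⁴-50m³-75m²+1800m-3780 = ((1/26)m-3/26)(130m³-910m²-4680m+32760) + (0)
Last nonzero remainder: 130m³-910m²-4680m+32760. Dividing through by 130 gives the monic gcd m³-7m²-36m+252.
Cancel m³-7m²-36m+252 from numerator and denominator to get the reduced form.

(70+17m+m²)/(-15+5m)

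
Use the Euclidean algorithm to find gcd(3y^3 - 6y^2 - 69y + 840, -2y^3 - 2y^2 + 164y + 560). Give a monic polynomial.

Apply the Euclidean algorithm:
  3y^3 - 6y^2 - 69y + 840 = (-3/2)(-2y^3 - 2y^2 + 164y + 560) + (-9y^2 + 177y + 1680)
  -2y^3 - 2y^2 + 164y + 560 = ((2/9)y + 124/27)(-9y^2 + 177y + 1680) + (-(9200/9)y - 64400/9)
  -9y^2 + 177y + 1680 = ((81/9200)y - 27/115)(-(9200/9)y - 64400/9) + (0)
Last nonzero remainder: -(9200/9)y - 64400/9. Dividing through by -9200/9 gives the monic gcd y + 7.

y + 7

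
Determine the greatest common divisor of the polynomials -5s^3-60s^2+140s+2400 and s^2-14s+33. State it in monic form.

Apply the Euclidean algorithm:
  -5s^3-60s^2+140s+2400 = (-5s-130)(s^2-14s+33) + (-1515s+6690)
  s^2-14s+33 = (-(1/1515)s+968/153015)(-1515s+6690) + (-95095/10201)
  -1515s+6690 = ((3090903/19019)s-13648938/19019)(-95095/10201) + (0)
The last nonzero remainder is the constant -95095/10201, so the polynomials are coprime and gcd = 1.

1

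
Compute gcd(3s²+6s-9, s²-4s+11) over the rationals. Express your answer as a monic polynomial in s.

1

Apply the Euclidean algorithm:
  3s²+6s-9 = (3)(s²-4s+11) + (18s-42)
  s²-4s+11 = ((1/18)s-5/54)(18s-42) + (64/9)
  18s-42 = ((81/32)s-189/32)(64/9) + (0)
The last nonzero remainder is the constant 64/9, so the polynomials are coprime and gcd = 1.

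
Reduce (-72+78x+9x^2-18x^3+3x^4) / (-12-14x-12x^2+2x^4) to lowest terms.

Repeated division with remainder:
  3x^4-18x^3+9x^2+78x-72 = (3/2)(2x^4-12x^2-14x-12) + (-18x^3+27x^2+99x-54)
  2x^4-12x^2-14x-12 = (-(1/9)x-1/6)(-18x^3+27x^2+99x-54) + ((7/2)x^2-(7/2)x-21)
  -18x^3+27x^2+99x-54 = (-(36/7)x+18/7)((7/2)x^2-(7/2)x-21) + (0)
Last nonzero remainder: (7/2)x^2-(7/2)x-21. Dividing through by 7/2 gives the monic gcd x^2-x-6.
Cancel x^2-x-6 from numerator and denominator to get the reduced form.

(12-15x+3x^2)/(2+2x+2x^2)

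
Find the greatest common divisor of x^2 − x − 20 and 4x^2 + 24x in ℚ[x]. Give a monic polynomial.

1

By polynomial division,
  x^2 − x − 20 = (1/4)(4x^2 + 24x) + (−7x − 20)
  4x^2 + 24x = (−(4/7)x − 88/49)(−7x − 20) + (−1760/49)
  −7x − 20 = ((343/1760)x + 49/88)(−1760/49) + (0)
The last nonzero remainder is the constant −1760/49, so the polynomials are coprime and gcd = 1.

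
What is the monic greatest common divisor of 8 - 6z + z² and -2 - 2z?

1

Repeated division with remainder:
  z² - 6z + 8 = (-(1/2)z + 7/2)(-2z - 2) + (15)
  -2z - 2 = (-(2/15)z - 2/15)(15) + (0)
The last nonzero remainder is the constant 15, so the polynomials are coprime and gcd = 1.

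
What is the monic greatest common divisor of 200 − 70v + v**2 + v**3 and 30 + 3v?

10 + v

Apply the Euclidean algorithm:
  v**3 + v**2 − 70v + 200 = ((1/3)v**2 − 3v + 20/3)(3v + 30) + (0)
Last nonzero remainder: 3v + 30. Dividing through by 3 gives the monic gcd v + 10.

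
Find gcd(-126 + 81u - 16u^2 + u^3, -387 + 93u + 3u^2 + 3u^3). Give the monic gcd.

Repeated division with remainder:
  u^3 - 16u^2 + 81u - 126 = (1/3)(3u^3 + 3u^2 + 93u - 387) + (-17u^2 + 50u + 3)
  3u^3 + 3u^2 + 93u - 387 = (-(3/17)u - 201/289)(-17u^2 + 50u + 3) + ((37080/289)u - 111240/289)
  -17u^2 + 50u + 3 = (-(4913/37080)u - 289/37080)((37080/289)u - 111240/289) + (0)
Last nonzero remainder: (37080/289)u - 111240/289. Dividing through by 37080/289 gives the monic gcd u - 3.

-3 + u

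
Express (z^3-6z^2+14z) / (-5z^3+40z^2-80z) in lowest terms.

Apply the Euclidean algorithm:
  z^3-6z^2+14z = (-1/5)(-5z^3+40z^2-80z) + (2z^2-2z)
  -5z^3+40z^2-80z = (-(5/2)z+35/2)(2z^2-2z) + (-45z)
  2z^2-2z = (-(2/45)z+2/45)(-45z) + (0)
Last nonzero remainder: -45z. Dividing through by -45 gives the monic gcd z.
Cancel z from numerator and denominator to get the reduced form.

(-z^2+6z-14)/(5z^2-40z+80)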